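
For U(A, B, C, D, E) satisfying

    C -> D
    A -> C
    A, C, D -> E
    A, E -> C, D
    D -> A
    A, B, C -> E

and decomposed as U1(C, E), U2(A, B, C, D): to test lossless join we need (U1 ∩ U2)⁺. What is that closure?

A, C, D, E

U1 ∩ U2 = {C}.
C → D applies, adding D
D → A applies, adding A
A, C, D → E applies, adding E
Closure: {A, C, D, E}.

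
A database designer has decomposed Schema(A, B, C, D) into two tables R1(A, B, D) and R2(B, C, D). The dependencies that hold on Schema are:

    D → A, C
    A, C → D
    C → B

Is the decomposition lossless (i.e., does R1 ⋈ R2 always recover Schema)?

Common attributes: R1 ∩ R2 = {B, D}.
Closure of {B, D}: D → A, C applies, adding A, C. So (B, D)⁺ = {A, B, C, D}.
This closure contains every attribute of R1, so R1 ∩ R2 → R1. The join is lossless.

Yes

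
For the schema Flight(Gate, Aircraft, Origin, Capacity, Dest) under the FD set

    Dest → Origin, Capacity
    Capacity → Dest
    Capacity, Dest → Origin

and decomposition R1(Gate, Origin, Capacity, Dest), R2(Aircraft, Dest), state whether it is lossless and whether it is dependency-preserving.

lossy but dependency-preserving

Lossless test: (Dest)⁺ = {Origin, Capacity, Dest}, which is a superkey of neither fragment — lossy.
Dependency preservation: every FD's attributes lie within a single fragment, so each can be enforced locally — preserved.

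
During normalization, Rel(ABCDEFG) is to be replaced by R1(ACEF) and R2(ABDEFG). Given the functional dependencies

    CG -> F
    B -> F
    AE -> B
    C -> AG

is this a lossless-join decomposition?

Common attributes: R1 ∩ R2 = {AEF}.
Closure of {AEF}: AE → B applies, adding B. So (AEF)⁺ = {ABEF}.
The closure contains neither all of R1 = {ACEF} nor all of R2 = {ABDEFG}, so the common attributes are not a superkey of either fragment. The join is lossy.

No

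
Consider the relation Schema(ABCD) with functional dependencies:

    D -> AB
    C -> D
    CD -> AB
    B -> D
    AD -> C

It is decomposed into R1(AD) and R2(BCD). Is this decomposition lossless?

Common attributes: R1 ∩ R2 = {D}.
Closure of {D}: D → AB applies, adding AB; AD → C applies, adding C. So (D)⁺ = {ABCD}.
This closure contains every attribute of R1, so R1 ∩ R2 → R1. The join is lossless.

Yes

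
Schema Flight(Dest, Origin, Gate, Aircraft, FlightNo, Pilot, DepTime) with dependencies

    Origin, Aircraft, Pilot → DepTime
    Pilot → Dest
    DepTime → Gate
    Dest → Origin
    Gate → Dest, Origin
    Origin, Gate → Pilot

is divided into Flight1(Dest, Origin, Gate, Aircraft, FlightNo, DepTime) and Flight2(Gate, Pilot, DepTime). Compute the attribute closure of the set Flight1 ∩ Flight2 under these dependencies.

Dest, Origin, Gate, Pilot, DepTime

Flight1 ∩ Flight2 = {Gate, DepTime}.
Gate → Dest, Origin applies, adding Dest, Origin
Origin, Gate → Pilot applies, adding Pilot
Closure: {Dest, Origin, Gate, Pilot, DepTime}.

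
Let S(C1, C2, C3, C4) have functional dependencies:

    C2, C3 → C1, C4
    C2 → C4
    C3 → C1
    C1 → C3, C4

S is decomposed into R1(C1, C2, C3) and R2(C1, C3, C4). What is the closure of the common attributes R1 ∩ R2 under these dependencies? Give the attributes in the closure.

C1, C3, C4

R1 ∩ R2 = {C1, C3}.
C1 → C3, C4 applies, adding C4
Closure: {C1, C3, C4}.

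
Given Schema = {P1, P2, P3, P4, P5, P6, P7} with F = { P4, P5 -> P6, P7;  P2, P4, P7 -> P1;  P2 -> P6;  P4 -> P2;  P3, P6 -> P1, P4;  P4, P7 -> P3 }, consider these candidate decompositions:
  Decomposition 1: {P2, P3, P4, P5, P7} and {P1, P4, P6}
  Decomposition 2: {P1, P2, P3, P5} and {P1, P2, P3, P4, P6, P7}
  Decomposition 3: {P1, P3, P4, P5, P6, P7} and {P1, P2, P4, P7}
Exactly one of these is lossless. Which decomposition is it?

Decomposition 1: common = {P4}, closure = {P2, P4, P6} → lossy.
Decomposition 2: common = {P1, P2, P3}, closure = {P1, P2, P3, P4, P6} → lossy.
Decomposition 3: common = {P1, P4, P7}, closure = {P1, P2, P3, P4, P6, P7} → lossless.

Decomposition 3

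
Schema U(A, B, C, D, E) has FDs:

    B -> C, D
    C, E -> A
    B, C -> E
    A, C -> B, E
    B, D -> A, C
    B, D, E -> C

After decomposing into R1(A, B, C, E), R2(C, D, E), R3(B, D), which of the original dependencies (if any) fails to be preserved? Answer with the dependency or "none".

none

B → C, D: restricted closure across fragments reaches C, D.
C, E → A lies within R1.
B, C → E lies within R1.
A, C → B, E lies within R1.
B, D → A, C: restricted closure across fragments reaches A, C.
B, D, E → C: restricted closure across fragments reaches C.
Every dependency is enforceable on the fragments, so the decomposition is dependency-preserving.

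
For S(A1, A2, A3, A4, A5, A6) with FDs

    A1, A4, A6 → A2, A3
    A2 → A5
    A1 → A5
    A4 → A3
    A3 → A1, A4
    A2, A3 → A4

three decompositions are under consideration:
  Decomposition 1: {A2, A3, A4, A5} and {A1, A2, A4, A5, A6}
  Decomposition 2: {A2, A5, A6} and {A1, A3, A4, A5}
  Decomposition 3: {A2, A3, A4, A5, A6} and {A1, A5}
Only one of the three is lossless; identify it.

Decomposition 1: common = {A2, A4, A5}, closure = {A1, A2, A3, A4, A5} → lossless.
Decomposition 2: common = {A5}, closure = {A5} → lossy.
Decomposition 3: common = {A5}, closure = {A5} → lossy.

Decomposition 1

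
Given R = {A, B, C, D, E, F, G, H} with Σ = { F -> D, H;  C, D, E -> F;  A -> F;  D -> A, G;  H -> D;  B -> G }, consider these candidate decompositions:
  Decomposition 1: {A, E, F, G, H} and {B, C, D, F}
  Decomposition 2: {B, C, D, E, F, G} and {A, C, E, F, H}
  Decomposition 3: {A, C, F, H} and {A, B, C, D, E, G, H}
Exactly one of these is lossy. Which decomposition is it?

Decomposition 1

Decomposition 1: common = {F}, closure = {A, D, F, G, H} → lossy.
Decomposition 2: common = {C, E, F}, closure = {A, C, D, E, F, G, H} → lossless.
Decomposition 3: common = {A, C, H}, closure = {A, C, D, F, G, H} → lossless.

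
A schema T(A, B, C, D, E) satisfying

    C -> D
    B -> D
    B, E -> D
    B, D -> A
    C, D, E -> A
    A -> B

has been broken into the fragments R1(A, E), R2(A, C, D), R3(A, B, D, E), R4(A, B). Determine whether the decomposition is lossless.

No

Chase test. Columns are A, B, C, D, E; row i has aⱼ where attribute j ∈ Ri, else bᵢⱼ.
Initial tableau (one row per fragment):
  row 1: a1 b12 b13 b14 a5
  row 2: a1 b22 a3 a4 b25
  row 3: a1 a2 b33 a4 a5
  row 4: a1 a2 b43 b44 b45
Rows 3 and 4 agree on B; apply B→D and equate their D entries.
Rows 1 and 2 agree on A; apply A→B and equate their B entries.
Rows 1 and 3 agree on A; apply A→B and equate their B entries.
Rows 1 and 2 agree on B; apply B→D and equate their D entries.
No row becomes fully distinguished — the join is lossy.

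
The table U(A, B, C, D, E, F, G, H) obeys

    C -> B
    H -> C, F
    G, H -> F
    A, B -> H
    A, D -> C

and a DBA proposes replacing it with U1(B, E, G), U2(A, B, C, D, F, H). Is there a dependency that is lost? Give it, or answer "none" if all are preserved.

C → B lies within U2.
H → C, F lies within U2.
G, H → F: restricted closure across fragments reaches F.
A, B → H lies within U2.
A, D → C lies within U2.
Every dependency is enforceable on the fragments, so the decomposition is dependency-preserving.

none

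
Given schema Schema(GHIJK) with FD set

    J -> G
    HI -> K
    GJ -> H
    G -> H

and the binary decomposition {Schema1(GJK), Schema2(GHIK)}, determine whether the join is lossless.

No

Common attributes: Schema1 ∩ Schema2 = {GK}.
Closure of {GK}: G → H applies, adding H. So (GK)⁺ = {GHK}.
The closure contains neither all of Schema1 = {GJK} nor all of Schema2 = {GHIK}, so the common attributes are not a superkey of either fragment. The join is lossy.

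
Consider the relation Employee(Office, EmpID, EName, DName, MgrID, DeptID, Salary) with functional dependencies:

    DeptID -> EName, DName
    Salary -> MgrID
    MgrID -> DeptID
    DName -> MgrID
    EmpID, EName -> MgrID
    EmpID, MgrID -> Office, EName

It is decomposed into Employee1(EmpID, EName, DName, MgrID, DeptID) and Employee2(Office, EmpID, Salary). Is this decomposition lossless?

No

Common attributes: Employee1 ∩ Employee2 = {EmpID}.
No dependency enlarges {EmpID}, so (EmpID)⁺ = {EmpID}.
The closure contains neither all of Employee1 = {EmpID, EName, DName, MgrID, DeptID} nor all of Employee2 = {Office, EmpID, Salary}, so the common attributes are not a superkey of either fragment. The join is lossy.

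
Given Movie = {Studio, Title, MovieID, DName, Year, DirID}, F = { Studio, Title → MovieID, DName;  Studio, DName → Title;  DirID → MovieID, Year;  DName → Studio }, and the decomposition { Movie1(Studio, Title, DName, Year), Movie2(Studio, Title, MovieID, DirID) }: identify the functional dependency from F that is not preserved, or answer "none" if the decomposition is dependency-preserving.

Check DirID → MovieID, Year: no single fragment contains all of {MovieID, Year, DirID}, and the restricted closure of {DirID} across the fragments never reaches {MovieID, Year}.
Studio, Title → MovieID, DName is preserved.
Studio, DName → Title is preserved.
DName → Studio is preserved.

DirID → MovieID, Year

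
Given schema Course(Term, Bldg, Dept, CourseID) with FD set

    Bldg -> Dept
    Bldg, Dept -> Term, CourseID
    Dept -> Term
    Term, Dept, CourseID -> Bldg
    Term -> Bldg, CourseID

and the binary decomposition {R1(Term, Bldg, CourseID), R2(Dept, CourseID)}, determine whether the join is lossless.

Common attributes: R1 ∩ R2 = {CourseID}.
No dependency enlarges {CourseID}, so (CourseID)⁺ = {CourseID}.
The closure contains neither all of R1 = {Term, Bldg, CourseID} nor all of R2 = {Dept, CourseID}, so the common attributes are not a superkey of either fragment. The join is lossy.

No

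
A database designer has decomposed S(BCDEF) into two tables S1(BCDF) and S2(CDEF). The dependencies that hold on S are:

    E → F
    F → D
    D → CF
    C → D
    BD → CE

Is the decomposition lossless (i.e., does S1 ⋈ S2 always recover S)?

Common attributes: S1 ∩ S2 = {CDF}.
No dependency enlarges {CDF}, so (CDF)⁺ = {CDF}.
The closure contains neither all of S1 = {BCDF} nor all of S2 = {CDEF}, so the common attributes are not a superkey of either fragment. The join is lossy.

No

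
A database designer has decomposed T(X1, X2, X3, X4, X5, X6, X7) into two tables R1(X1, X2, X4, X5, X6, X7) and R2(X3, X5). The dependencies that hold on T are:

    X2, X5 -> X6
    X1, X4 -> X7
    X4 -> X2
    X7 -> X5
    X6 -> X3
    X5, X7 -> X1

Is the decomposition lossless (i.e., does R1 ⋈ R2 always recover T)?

Common attributes: R1 ∩ R2 = {X5}.
No dependency enlarges {X5}, so (X5)⁺ = {X5}.
The closure contains neither all of R1 = {X1, X2, X4, X5, X6, X7} nor all of R2 = {X3, X5}, so the common attributes are not a superkey of either fragment. The join is lossy.

No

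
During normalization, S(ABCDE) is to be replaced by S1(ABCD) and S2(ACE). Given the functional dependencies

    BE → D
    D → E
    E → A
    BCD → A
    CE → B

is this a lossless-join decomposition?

No

Common attributes: S1 ∩ S2 = {AC}.
No dependency enlarges {AC}, so (AC)⁺ = {AC}.
The closure contains neither all of S1 = {ABCD} nor all of S2 = {ACE}, so the common attributes are not a superkey of either fragment. The join is lossy.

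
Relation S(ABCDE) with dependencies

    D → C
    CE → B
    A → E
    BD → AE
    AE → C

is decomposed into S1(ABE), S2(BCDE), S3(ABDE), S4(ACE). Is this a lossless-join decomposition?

Chase test. Columns are ABCDE; row i has aⱼ where attribute j ∈ Si, else bᵢⱼ.
Initial tableau (one row per fragment):
  row 1: a1 a2 b13 b14 a5
  row 2: b21 a2 a3 a4 a5
  row 3: a1 a2 b33 a4 a5
  row 4: a1 b42 a3 b44 a5
Rows 2 and 3 agree on D; apply D→C and equate their C entries.
Rows 2 and 4 agree on CE; apply CE→B and equate their B entries.
Rows 2 and 3 agree on BD; apply BD→AE and equate their AE entries.
Rows 1 and 2 agree on AE; apply AE→C and equate their C entries.
Row 2 is now all distinguished symbols — the join is lossless.

Yes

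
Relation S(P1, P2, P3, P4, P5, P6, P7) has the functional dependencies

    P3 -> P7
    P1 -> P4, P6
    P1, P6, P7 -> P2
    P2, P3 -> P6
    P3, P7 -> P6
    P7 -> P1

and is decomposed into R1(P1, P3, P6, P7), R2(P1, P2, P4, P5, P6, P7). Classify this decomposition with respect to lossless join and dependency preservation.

lossy but dependency-preserving

Lossless test: (P1, P6, P7)⁺ = {P1, P2, P4, P6, P7}, which is a superkey of neither fragment — lossy.
Dependency preservation: P2, P3 → P6 is not contained in any single fragment, but the restricted closure of its left-hand side across the fragments still reaches the right-hand side; the remaining FDs each lie inside some fragment. All dependencies are preserved.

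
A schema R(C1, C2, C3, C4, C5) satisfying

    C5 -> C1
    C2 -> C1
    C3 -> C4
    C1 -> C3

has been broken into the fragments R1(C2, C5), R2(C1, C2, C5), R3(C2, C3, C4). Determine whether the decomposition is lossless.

Chase test. Columns are C1, C2, C3, C4, C5; row i has aⱼ where attribute j ∈ Ri, else bᵢⱼ.
Initial tableau (one row per fragment):
  row 1: b11 a2 b13 b14 a5
  row 2: a1 a2 b23 b24 a5
  row 3: b31 a2 a3 a4 b35
Rows 1 and 2 agree on C5; apply C5→C1 and equate their C1 entries.
Rows 1 and 3 agree on C2; apply C2→C1 and equate their C1 entries.
Rows 1 and 2 agree on C1; apply C1→C3 and equate their C3 entries.
Rows 1 and 3 agree on C1; apply C1→C3 and equate their C3 entries.
Rows 1 and 2 agree on C3; apply C3→C4 and equate their C4 entries.
Rows 1 and 3 agree on C3; apply C3→C4 and equate their C4 entries.
Row 1 is now all distinguished symbols — the join is lossless.

Yes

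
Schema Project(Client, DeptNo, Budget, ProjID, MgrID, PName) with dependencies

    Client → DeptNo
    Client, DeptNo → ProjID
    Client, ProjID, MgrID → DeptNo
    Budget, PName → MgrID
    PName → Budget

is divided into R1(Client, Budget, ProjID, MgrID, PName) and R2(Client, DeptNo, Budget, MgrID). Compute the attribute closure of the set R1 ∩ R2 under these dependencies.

R1 ∩ R2 = {Client, Budget, MgrID}.
Client → DeptNo applies, adding DeptNo
Client, DeptNo → ProjID applies, adding ProjID
Closure: {Client, DeptNo, Budget, ProjID, MgrID}.

Client, DeptNo, Budget, ProjID, MgrID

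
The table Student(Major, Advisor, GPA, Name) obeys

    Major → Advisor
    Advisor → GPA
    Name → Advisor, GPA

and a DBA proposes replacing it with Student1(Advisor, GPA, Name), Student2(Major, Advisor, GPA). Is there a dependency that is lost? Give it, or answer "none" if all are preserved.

none

Major → Advisor lies within Student2.
Advisor → GPA lies within Student1.
Name → Advisor, GPA lies within Student1.
Every dependency is enforceable on the fragments, so the decomposition is dependency-preserving.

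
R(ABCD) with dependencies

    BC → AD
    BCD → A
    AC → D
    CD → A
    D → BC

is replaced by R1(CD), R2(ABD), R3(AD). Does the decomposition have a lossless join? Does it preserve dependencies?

lossless but not dependency-preserving

Lossless test (chase): Rows 1 and 2 agree on D; apply D→BC and equate their BC entries. Rows 1 and 3 agree on D; apply D→BC and equate their BC entries. Rows 1 and 2 agree on BC; apply BC→AD and equate their AD entries. Row 1 is now all distinguished symbols — the join is lossless.
Dependency preservation: the restricted closure of {BC} across the fragments never reaches {AD}, so BC → AD cannot be enforced without a join — not preserved.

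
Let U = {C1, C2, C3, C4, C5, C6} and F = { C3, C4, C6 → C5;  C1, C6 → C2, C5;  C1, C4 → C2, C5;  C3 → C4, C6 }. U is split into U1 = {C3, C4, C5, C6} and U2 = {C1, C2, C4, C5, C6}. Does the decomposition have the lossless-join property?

Common attributes: U1 ∩ U2 = {C4, C5, C6}.
No dependency enlarges {C4, C5, C6}, so (C4, C5, C6)⁺ = {C4, C5, C6}.
The closure contains neither all of U1 = {C3, C4, C5, C6} nor all of U2 = {C1, C2, C4, C5, C6}, so the common attributes are not a superkey of either fragment. The join is lossy.

No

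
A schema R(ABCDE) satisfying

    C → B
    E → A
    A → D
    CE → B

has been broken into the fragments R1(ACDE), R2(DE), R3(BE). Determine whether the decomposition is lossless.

No

Chase test. Columns are ABCDE; row i has aⱼ where attribute j ∈ Ri, else bᵢⱼ.
Initial tableau (one row per fragment):
  row 1: a1 b12 a3 a4 a5
  row 2: b21 b22 b23 a4 a5
  row 3: b31 a2 b33 b34 a5
Rows 1 and 2 agree on E; apply E→A and equate their A entries.
Rows 1 and 3 agree on E; apply E→A and equate their A entries.
Rows 1 and 3 agree on A; apply A→D and equate their D entries.
No row becomes fully distinguished — the join is lossy.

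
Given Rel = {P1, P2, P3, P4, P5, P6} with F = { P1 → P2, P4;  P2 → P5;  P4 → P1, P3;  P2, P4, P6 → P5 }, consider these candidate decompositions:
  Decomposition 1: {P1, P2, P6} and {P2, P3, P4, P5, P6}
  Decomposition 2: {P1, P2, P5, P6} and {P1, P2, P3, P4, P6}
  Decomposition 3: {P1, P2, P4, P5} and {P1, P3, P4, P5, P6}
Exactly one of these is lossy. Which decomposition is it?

Decomposition 1

Decomposition 1: common = {P2, P6}, closure = {P2, P5, P6} → lossy.
Decomposition 2: common = {P1, P2, P6}, closure = {P1, P2, P3, P4, P5, P6} → lossless.
Decomposition 3: common = {P1, P4, P5}, closure = {P1, P2, P3, P4, P5} → lossless.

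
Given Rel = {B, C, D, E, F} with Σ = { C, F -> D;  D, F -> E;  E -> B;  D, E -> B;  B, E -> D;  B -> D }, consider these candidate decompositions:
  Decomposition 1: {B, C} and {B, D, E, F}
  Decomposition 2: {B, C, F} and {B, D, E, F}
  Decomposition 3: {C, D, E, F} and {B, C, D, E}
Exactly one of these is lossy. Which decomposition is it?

Decomposition 1

Decomposition 1: common = {B}, closure = {B, D} → lossy.
Decomposition 2: common = {B, F}, closure = {B, D, E, F} → lossless.
Decomposition 3: common = {C, D, E}, closure = {B, C, D, E} → lossless.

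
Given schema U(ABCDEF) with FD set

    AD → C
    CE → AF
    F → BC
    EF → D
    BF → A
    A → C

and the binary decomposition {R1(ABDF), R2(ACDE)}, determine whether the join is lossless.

No

Common attributes: R1 ∩ R2 = {AD}.
Closure of {AD}: AD → C applies, adding C. So (AD)⁺ = {ACD}.
The closure contains neither all of R1 = {ABDF} nor all of R2 = {ACDE}, so the common attributes are not a superkey of either fragment. The join is lossy.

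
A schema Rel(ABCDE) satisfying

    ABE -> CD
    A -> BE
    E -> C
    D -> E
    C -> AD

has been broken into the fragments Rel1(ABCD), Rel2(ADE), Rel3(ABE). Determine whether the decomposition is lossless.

Yes

Chase test. Columns are ABCDE; row i has aⱼ where attribute j ∈ Reli, else bᵢⱼ.
Initial tableau (one row per fragment):
  row 1: a1 a2 a3 a4 b15
  row 2: a1 b22 b23 a4 a5
  row 3: a1 a2 b33 b34 a5
Rows 1 and 2 agree on A; apply A→BE and equate their BE entries.
Rows 1 and 2 agree on E; apply E→C and equate their C entries.
Rows 1 and 3 agree on E; apply E→C and equate their C entries.
Rows 1 and 3 agree on C; apply C→AD and equate their AD entries.
Row 1 is now all distinguished symbols — the join is lossless.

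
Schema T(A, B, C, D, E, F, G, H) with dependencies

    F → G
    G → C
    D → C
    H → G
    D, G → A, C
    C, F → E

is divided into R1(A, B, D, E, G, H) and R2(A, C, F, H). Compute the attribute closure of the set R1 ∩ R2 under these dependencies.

R1 ∩ R2 = {A, H}.
H → G applies, adding G
G → C applies, adding C
Closure: {A, C, G, H}.

A, C, G, H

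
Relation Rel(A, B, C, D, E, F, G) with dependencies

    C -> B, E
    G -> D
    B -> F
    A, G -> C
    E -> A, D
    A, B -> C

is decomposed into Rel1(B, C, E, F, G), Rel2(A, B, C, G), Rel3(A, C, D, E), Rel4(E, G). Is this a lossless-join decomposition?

Chase test. Columns are A, B, C, D, E, F, G; row i has aⱼ where attribute j ∈ Reli, else bᵢⱼ.
Initial tableau (one row per fragment):
  row 1: b11 a2 a3 b14 a5 a6 a7
  row 2: a1 a2 a3 b24 b25 b26 a7
  row 3: a1 b32 a3 a4 a5 b36 b37
  row 4: b41 b42 b43 b44 a5 b46 a7
Rows 1 and 2 agree on C; apply C→B, E and equate their B, E entries.
Rows 1 and 3 agree on C; apply C→B, E and equate their B, E entries.
Rows 1 and 2 agree on G; apply G→D and equate their D entries.
Rows 1 and 4 agree on G; apply G→D and equate their D entries.
Rows 1 and 2 agree on B; apply B→F and equate their F entries.
Rows 1 and 3 agree on B; apply B→F and equate their F entries.
Rows 1 and 2 agree on E; apply E→A, D and equate their A, D entries.
Rows 1 and 3 agree on E; apply E→A, D and equate their A, D entries.
Rows 1 and 4 agree on E; apply E→A, D and equate their A, D entries.
Rows 1 and 4 agree on A, G; apply A, G→C and equate their C entries.
Rows 1 and 4 agree on C; apply C→B, E and equate their B, E entries.
Rows 1 and 4 agree on B; apply B→F and equate their F entries.
Row 1 is now all distinguished symbols — the join is lossless.

Yes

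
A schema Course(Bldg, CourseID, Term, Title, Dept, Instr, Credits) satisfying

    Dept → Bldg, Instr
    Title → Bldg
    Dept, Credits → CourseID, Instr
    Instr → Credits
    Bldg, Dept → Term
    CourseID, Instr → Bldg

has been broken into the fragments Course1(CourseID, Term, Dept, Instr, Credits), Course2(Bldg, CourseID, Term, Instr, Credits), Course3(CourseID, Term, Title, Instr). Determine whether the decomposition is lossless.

Chase test. Columns are Bldg, CourseID, Term, Title, Dept, Instr, Credits; row i has aⱼ where attribute j ∈ Coursei, else bᵢⱼ.
Initial tableau (one row per fragment):
  row 1: b11 a2 a3 b14 a5 a6 a7
  row 2: a1 a2 a3 b24 b25 a6 a7
  row 3: b31 a2 a3 a4 b35 a6 b37
Rows 1 and 3 agree on Instr; apply Instr→Credits and equate their Credits entries.
Rows 1 and 2 agree on CourseID, Instr; apply CourseID, Instr→Bldg and equate their Bldg entries.
Rows 1 and 3 agree on CourseID, Instr; apply CourseID, Instr→Bldg and equate their Bldg entries.
No row becomes fully distinguished — the join is lossy.

No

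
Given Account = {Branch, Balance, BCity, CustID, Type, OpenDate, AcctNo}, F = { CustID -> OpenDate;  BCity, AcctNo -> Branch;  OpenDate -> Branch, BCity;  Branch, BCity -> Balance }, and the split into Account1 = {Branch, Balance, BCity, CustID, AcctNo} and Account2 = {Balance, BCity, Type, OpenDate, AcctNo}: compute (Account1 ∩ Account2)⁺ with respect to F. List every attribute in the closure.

Branch, Balance, BCity, AcctNo

Account1 ∩ Account2 = {Balance, BCity, AcctNo}.
BCity, AcctNo → Branch applies, adding Branch
Closure: {Branch, Balance, BCity, AcctNo}.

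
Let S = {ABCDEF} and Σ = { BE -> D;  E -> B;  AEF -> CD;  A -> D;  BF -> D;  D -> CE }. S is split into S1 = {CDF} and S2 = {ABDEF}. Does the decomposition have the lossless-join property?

Yes

Common attributes: S1 ∩ S2 = {DF}.
Closure of {DF}: D → CE applies, adding CE; E → B applies, adding B. So (DF)⁺ = {BCDEF}.
This closure contains every attribute of S1, so S1 ∩ S2 → S1. The join is lossless.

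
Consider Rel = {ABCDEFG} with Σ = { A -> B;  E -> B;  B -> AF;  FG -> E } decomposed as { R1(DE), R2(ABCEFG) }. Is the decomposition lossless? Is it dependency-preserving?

Lossless test: (E)⁺ = {ABEF}, which is a superkey of neither fragment — lossy.
Dependency preservation: every FD's attributes lie within a single fragment, so each can be enforced locally — preserved.

lossy but dependency-preserving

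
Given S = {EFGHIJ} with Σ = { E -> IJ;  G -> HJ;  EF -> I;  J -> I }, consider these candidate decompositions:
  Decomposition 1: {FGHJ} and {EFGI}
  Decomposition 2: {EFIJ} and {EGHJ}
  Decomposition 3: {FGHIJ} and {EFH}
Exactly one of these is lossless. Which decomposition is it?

Decomposition 1: common = {FG}, closure = {FGHIJ} → lossless.
Decomposition 2: common = {EJ}, closure = {EIJ} → lossy.
Decomposition 3: common = {FH}, closure = {FH} → lossy.

Decomposition 1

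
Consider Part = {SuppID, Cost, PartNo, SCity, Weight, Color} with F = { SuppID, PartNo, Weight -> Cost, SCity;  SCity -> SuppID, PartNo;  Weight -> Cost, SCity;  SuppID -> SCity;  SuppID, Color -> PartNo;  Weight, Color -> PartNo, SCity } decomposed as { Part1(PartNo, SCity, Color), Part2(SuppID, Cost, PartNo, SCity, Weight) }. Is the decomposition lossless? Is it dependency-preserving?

Lossless test: (PartNo, SCity)⁺ = {SuppID, PartNo, SCity}, which is a superkey of neither fragment — lossy.
Dependency preservation: SuppID, Color → PartNo; Weight, Color → PartNo, SCity are not contained in any single fragment, but the restricted closure of each left-hand side across the fragments still reaches the right-hand side; the remaining FDs each lie inside some fragment. All dependencies are preserved.

lossy but dependency-preserving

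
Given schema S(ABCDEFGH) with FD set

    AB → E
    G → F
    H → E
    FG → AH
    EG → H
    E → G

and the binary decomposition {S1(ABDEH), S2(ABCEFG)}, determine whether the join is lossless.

No

Common attributes: S1 ∩ S2 = {ABE}.
Closure of {ABE}: E → G applies, adding G; G → F applies, adding F; FG → AH applies, adding H. So (ABE)⁺ = {ABEFGH}.
The closure contains neither all of S1 = {ABDEH} nor all of S2 = {ABCEFG}, so the common attributes are not a superkey of either fragment. The join is lossy.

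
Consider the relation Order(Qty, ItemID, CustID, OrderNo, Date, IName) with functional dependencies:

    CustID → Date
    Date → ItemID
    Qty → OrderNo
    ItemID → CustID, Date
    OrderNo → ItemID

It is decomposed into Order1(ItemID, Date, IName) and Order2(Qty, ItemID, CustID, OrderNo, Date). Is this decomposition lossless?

Common attributes: Order1 ∩ Order2 = {ItemID, Date}.
Closure of {ItemID, Date}: ItemID → CustID, Date applies, adding CustID. So (ItemID, Date)⁺ = {ItemID, CustID, Date}.
The closure contains neither all of Order1 = {ItemID, Date, IName} nor all of Order2 = {Qty, ItemID, CustID, OrderNo, Date}, so the common attributes are not a superkey of either fragment. The join is lossy.

No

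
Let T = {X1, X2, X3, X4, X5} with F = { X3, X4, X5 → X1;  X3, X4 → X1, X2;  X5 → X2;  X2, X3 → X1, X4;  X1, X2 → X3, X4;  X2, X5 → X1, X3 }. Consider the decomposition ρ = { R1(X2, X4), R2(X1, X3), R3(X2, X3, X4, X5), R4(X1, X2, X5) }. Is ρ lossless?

Yes

Chase test. Columns are X1, X2, X3, X4, X5; row i has aⱼ where attribute j ∈ Ri, else bᵢⱼ.
Initial tableau (one row per fragment):
  row 1: b11 a2 b13 a4 b15
  row 2: a1 b22 a3 b24 b25
  row 3: b31 a2 a3 a4 a5
  row 4: a1 a2 b43 b44 a5
Rows 3 and 4 agree on X2, X5; apply X2, X5→X1, X3 and equate their X1, X3 entries.
Rows 3 and 4 agree on X2, X3; apply X2, X3→X1, X4 and equate their X1, X4 entries.
Row 3 is now all distinguished symbols — the join is lossless.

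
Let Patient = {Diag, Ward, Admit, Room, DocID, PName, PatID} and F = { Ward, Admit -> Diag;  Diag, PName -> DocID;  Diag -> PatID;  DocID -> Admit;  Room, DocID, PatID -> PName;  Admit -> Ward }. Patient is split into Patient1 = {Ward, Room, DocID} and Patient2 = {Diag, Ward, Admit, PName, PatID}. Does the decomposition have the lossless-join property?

Common attributes: Patient1 ∩ Patient2 = {Ward}.
No dependency enlarges {Ward}, so (Ward)⁺ = {Ward}.
The closure contains neither all of Patient1 = {Ward, Room, DocID} nor all of Patient2 = {Diag, Ward, Admit, PName, PatID}, so the common attributes are not a superkey of either fragment. The join is lossy.

No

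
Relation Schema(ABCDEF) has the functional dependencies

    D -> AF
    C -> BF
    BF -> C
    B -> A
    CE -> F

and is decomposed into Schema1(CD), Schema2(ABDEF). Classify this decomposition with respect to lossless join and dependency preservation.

Lossless test: (D)⁺ = {ADF}, which is a superkey of neither fragment — lossy.
Dependency preservation: the restricted closure of {C} across the fragments never reaches {BF}, so C → BF cannot be enforced without a join — not preserved.

lossy and not dependency-preserving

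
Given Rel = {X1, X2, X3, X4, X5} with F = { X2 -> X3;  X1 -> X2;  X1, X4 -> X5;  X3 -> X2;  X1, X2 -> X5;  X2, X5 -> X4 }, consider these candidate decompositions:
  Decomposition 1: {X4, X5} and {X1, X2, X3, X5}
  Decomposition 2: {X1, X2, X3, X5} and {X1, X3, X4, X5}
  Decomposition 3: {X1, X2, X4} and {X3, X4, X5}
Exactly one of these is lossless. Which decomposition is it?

Decomposition 1: common = {X5}, closure = {X5} → lossy.
Decomposition 2: common = {X1, X3, X5}, closure = {X1, X2, X3, X4, X5} → lossless.
Decomposition 3: common = {X4}, closure = {X4} → lossy.

Decomposition 2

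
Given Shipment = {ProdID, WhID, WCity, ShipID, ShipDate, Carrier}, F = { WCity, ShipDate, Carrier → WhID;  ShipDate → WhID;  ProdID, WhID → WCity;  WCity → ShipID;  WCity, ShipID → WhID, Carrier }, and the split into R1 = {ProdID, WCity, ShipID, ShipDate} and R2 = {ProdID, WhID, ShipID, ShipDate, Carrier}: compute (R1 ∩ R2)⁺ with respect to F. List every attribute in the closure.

ProdID, WhID, WCity, ShipID, ShipDate, Carrier

R1 ∩ R2 = {ProdID, ShipID, ShipDate}.
ShipDate → WhID applies, adding WhID
ProdID, WhID → WCity applies, adding WCity
WCity, ShipID → WhID, Carrier applies, adding Carrier
Closure: {ProdID, WhID, WCity, ShipID, ShipDate, Carrier}.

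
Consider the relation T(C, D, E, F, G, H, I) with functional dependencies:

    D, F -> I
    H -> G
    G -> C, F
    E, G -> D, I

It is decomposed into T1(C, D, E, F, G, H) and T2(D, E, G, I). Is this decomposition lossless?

Common attributes: T1 ∩ T2 = {D, E, G}.
Closure of {D, E, G}: G → C, F applies, adding C, F; E, G → D, I applies, adding I. So (D, E, G)⁺ = {C, D, E, F, G, I}.
This closure contains every attribute of T2, so T1 ∩ T2 → T2. The join is lossless.

Yes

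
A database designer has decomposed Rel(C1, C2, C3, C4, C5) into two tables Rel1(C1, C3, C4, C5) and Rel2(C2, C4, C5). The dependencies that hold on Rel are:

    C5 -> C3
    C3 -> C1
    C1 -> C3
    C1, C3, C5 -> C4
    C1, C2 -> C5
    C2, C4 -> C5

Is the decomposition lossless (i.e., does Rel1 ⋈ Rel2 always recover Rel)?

Yes

Common attributes: Rel1 ∩ Rel2 = {C4, C5}.
Closure of {C4, C5}: C5 → C3 applies, adding C3; C3 → C1 applies, adding C1. So (C4, C5)⁺ = {C1, C3, C4, C5}.
This closure contains every attribute of Rel1, so Rel1 ∩ Rel2 → Rel1. The join is lossless.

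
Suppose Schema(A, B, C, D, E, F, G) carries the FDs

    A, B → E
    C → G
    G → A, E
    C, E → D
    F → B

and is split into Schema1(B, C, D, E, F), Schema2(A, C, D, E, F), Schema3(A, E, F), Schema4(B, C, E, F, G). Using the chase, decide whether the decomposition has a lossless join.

Chase test. Columns are A, B, C, D, E, F, G; row i has aⱼ where attribute j ∈ Schemai, else bᵢⱼ.
Initial tableau (one row per fragment):
  row 1: b11 a2 a3 a4 a5 a6 b17
  row 2: a1 b22 a3 a4 a5 a6 b27
  row 3: a1 b32 b33 b34 a5 a6 b37
  row 4: b41 a2 a3 b44 a5 a6 a7
Rows 1 and 2 agree on C; apply C→G and equate their G entries.
Rows 1 and 4 agree on C; apply C→G and equate their G entries.
Rows 1 and 2 agree on G; apply G→A, E and equate their A, E entries.
Rows 1 and 4 agree on G; apply G→A, E and equate their A, E entries.
Rows 1 and 4 agree on C, E; apply C, E→D and equate their D entries.
Rows 1 and 2 agree on F; apply F→B and equate their B entries.
Rows 1 and 3 agree on F; apply F→B and equate their B entries.
Row 1 is now all distinguished symbols — the join is lossless.

Yes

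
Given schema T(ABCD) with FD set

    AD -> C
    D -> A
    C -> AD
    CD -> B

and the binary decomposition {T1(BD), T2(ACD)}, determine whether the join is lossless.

Common attributes: T1 ∩ T2 = {D}.
Closure of {D}: D → A applies, adding A; AD → C applies, adding C; CD → B applies, adding B. So (D)⁺ = {ABCD}.
This closure contains every attribute of T1, so T1 ∩ T2 → T1. The join is lossless.

Yes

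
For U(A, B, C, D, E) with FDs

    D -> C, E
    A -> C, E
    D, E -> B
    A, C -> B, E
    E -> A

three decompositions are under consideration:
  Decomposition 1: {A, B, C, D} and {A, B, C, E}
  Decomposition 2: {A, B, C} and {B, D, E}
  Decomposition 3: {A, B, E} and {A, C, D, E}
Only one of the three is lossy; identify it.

Decomposition 2

Decomposition 1: common = {A, B, C}, closure = {A, B, C, E} → lossless.
Decomposition 2: common = {B}, closure = {B} → lossy.
Decomposition 3: common = {A, E}, closure = {A, B, C, E} → lossless.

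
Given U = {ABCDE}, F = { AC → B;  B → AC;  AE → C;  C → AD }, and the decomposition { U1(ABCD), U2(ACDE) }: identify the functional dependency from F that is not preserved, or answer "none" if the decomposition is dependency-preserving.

none

AC → B lies within U1.
B → AC lies within U1.
AE → C lies within U2.
C → AD lies within U1.
Every dependency is enforceable on the fragments, so the decomposition is dependency-preserving.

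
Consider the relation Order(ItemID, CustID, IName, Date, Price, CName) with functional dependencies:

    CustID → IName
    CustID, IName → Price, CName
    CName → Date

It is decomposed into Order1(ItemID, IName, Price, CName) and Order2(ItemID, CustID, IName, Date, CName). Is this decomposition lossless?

Common attributes: Order1 ∩ Order2 = {ItemID, IName, CName}.
Closure of {ItemID, IName, CName}: CName → Date applies, adding Date. So (ItemID, IName, CName)⁺ = {ItemID, IName, Date, CName}.
The closure contains neither all of Order1 = {ItemID, IName, Price, CName} nor all of Order2 = {ItemID, CustID, IName, Date, CName}, so the common attributes are not a superkey of either fragment. The join is lossy.

No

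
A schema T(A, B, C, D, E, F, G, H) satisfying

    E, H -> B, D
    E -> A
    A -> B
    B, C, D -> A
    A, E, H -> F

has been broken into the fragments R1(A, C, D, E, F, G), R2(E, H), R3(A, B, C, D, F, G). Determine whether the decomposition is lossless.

Chase test. Columns are A, B, C, D, E, F, G, H; row i has aⱼ where attribute j ∈ Ri, else bᵢⱼ.
Initial tableau (one row per fragment):
  row 1: a1 b12 a3 a4 a5 a6 a7 b18
  row 2: b21 b22 b23 b24 a5 b26 b27 a8
  row 3: a1 a2 a3 a4 b35 a6 a7 b38
Rows 1 and 2 agree on E; apply E→A and equate their A entries.
Rows 1 and 2 agree on A; apply A→B and equate their B entries.
Rows 1 and 3 agree on A; apply A→B and equate their B entries.
No row becomes fully distinguished — the join is lossy.

No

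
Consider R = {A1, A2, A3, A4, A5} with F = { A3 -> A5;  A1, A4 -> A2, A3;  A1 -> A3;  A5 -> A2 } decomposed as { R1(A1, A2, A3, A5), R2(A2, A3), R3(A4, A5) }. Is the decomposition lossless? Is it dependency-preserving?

Lossless test (chase): Rows 1 and 2 agree on A3; apply A3→A5 and equate their A5 entries. Rows 1 and 3 agree on A5; apply A5→A2 and equate their A2 entries. No row becomes fully distinguished — the join is lossy.
Dependency preservation: A1, A4 → A2, A3 is not contained in any single fragment, but the restricted closure of its left-hand side across the fragments still reaches the right-hand side; the remaining FDs each lie inside some fragment. All dependencies are preserved.

lossy but dependency-preserving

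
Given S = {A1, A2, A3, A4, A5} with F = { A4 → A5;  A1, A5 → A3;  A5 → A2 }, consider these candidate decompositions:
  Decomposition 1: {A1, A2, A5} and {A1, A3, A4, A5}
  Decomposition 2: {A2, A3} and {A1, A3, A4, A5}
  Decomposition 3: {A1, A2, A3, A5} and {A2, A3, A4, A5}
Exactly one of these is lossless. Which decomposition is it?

Decomposition 1

Decomposition 1: common = {A1, A5}, closure = {A1, A2, A3, A5} → lossless.
Decomposition 2: common = {A3}, closure = {A3} → lossy.
Decomposition 3: common = {A2, A3, A5}, closure = {A2, A3, A5} → lossy.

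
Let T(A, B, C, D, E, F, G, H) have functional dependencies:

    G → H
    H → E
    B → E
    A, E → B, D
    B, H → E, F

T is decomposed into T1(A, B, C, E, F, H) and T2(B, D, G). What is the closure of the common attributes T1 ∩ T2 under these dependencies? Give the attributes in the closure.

T1 ∩ T2 = {B}.
B → E applies, adding E
Closure: {B, E}.

B, E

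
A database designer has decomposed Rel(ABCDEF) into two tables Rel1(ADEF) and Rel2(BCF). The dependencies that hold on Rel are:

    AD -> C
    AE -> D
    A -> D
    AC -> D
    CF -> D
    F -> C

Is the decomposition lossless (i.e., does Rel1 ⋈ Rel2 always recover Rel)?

Common attributes: Rel1 ∩ Rel2 = {F}.
Closure of {F}: F → C applies, adding C; CF → D applies, adding D. So (F)⁺ = {CDF}.
The closure contains neither all of Rel1 = {ADEF} nor all of Rel2 = {BCF}, so the common attributes are not a superkey of either fragment. The join is lossy.

No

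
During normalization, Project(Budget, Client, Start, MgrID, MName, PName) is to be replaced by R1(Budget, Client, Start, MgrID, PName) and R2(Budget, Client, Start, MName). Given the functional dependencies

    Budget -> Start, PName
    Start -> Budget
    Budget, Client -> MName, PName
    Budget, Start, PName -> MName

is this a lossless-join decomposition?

Yes

Common attributes: R1 ∩ R2 = {Budget, Client, Start}.
Closure of {Budget, Client, Start}: Budget → Start, PName applies, adding PName; Budget, Client → MName, PName applies, adding MName. So (Budget, Client, Start)⁺ = {Budget, Client, Start, MName, PName}.
This closure contains every attribute of R2, so R1 ∩ R2 → R2. The join is lossless.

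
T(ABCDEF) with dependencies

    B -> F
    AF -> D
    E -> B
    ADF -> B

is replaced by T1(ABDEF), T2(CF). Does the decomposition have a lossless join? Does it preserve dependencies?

lossy but dependency-preserving

Lossless test: (F)⁺ = {F}, which is a superkey of neither fragment — lossy.
Dependency preservation: every FD's attributes lie within a single fragment, so each can be enforced locally — preserved.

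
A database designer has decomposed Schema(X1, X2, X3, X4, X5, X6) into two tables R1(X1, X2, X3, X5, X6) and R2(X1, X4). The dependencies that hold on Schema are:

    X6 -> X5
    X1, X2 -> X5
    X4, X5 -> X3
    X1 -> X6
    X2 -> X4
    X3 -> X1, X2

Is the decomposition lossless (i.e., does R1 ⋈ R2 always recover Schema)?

No

Common attributes: R1 ∩ R2 = {X1}.
Closure of {X1}: X1 → X6 applies, adding X6; X6 → X5 applies, adding X5. So (X1)⁺ = {X1, X5, X6}.
The closure contains neither all of R1 = {X1, X2, X3, X5, X6} nor all of R2 = {X1, X4}, so the common attributes are not a superkey of either fragment. The join is lossy.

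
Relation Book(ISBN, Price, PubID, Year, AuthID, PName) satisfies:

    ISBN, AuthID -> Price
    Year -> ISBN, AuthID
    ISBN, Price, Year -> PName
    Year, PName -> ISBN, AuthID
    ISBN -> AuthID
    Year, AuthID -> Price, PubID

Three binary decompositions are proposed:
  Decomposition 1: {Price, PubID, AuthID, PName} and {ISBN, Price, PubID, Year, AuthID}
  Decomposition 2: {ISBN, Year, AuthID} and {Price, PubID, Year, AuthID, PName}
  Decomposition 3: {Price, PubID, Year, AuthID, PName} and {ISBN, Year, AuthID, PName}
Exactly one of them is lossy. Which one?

Decomposition 1: common = {Price, PubID, AuthID}, closure = {Price, PubID, AuthID} → lossy.
Decomposition 2: common = {Year, AuthID}, closure = {ISBN, Price, PubID, Year, AuthID, PName} → lossless.
Decomposition 3: common = {Year, AuthID, PName}, closure = {ISBN, Price, PubID, Year, AuthID, PName} → lossless.

Decomposition 1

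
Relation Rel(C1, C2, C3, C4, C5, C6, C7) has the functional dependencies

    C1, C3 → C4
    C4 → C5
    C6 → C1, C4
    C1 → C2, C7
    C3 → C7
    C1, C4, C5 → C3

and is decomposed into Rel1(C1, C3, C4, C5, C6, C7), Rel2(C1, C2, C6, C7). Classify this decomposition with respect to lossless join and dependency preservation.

lossless and dependency-preserving

Lossless test: (C1, C6, C7)⁺ = {C1, C2, C3, C4, C5, C6, C7}, which contains all of one fragment — lossless.
Dependency preservation: every FD's attributes lie within a single fragment, so each can be enforced locally — preserved.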